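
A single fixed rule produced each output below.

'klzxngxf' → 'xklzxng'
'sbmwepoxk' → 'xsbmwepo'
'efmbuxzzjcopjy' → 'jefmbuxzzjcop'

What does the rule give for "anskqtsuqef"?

eanskqtsuq

Each output is the input with this applied: delete the last character, then move the last character to the front.
Applying that to "anskqtsuqef" gives "eanskqtsuq".
(Check on "efmbuxzzjcopjy": → "efmbuxzzjcopj" → "jefmbuxzzjcop" ✓)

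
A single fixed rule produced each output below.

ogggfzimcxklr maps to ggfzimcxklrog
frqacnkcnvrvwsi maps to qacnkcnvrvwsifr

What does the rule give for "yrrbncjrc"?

What's happening: move the first 2 characters to the end (rotate left by 2).
"yrrbncjrc" → "rbncjrcyr".

rbncjrcyr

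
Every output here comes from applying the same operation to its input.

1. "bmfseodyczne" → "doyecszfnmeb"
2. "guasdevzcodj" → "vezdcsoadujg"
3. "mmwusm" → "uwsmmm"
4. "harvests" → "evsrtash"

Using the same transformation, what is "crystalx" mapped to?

tsaylrxc

Rule — swap the front and back halves of the string, then take characters alternately from the front and the back (1st, last, 2nd, 2nd-last, ...).
For "crystalx", step one produces "talxcrys"; step two turns that into "tsaylrxc".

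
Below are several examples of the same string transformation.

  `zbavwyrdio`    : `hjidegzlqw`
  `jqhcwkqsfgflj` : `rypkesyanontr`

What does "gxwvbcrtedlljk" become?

ofedjkzbmlttrs

Looking at the pairs, the operation is to shift every letter 8 places forward in the alphabet (wrapping around).
On "gxwvbcrtedlljk" that produces "ofedjkzbmlttrs".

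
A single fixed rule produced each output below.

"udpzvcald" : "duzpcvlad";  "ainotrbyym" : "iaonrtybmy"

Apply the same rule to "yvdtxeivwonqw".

vytdexviowqnw

The pattern: swap each adjacent pair of characters (1↔2, 3↔4, ...).
For "yvdtxeivwonqw" the result is "vytdexviowqnw".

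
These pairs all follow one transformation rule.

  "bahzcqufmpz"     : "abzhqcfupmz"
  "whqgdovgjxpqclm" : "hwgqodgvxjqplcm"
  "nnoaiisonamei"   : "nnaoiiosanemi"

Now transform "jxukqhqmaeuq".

xjkuhqmqeaqu

Rule — swap each adjacent pair of characters (1↔2, 3↔4, ...).
For "jxukqhqmaeuq" the result is "xjkuhqmqeaqu".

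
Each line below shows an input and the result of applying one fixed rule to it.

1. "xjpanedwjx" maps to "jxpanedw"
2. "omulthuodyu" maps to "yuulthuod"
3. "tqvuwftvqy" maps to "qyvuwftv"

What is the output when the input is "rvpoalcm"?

cmpoal

Looking at the pairs, the operation is to delete the first 2 characters, then move the last 2 characters to the front (rotate right by 2).
Working it through for "rvpoalcm": intermediate "poalcm", final "cmpoal".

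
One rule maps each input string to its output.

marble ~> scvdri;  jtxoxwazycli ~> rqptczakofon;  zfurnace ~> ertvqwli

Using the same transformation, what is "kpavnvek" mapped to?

emvbbgrm

The rule is to shift every letter 9 places backward in the alphabet (wrapping around), then swap the front and back halves of the string.
Working it through for "kpavnvek": intermediate "bgrmemvb", final "emvbbgrm".
(Check on "zfurnace": → "qwliertv" → "ertvqwli" ✓)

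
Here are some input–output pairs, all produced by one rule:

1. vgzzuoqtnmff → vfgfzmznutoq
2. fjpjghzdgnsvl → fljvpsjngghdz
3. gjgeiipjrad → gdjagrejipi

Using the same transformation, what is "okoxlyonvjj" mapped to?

ojkjovxnloy

In each case the input is transformed by: take characters alternately from the front and the back (1st, last, 2nd, 2nd-last, ...).
On "okoxlyonvjj" that produces "ojkjovxnloy".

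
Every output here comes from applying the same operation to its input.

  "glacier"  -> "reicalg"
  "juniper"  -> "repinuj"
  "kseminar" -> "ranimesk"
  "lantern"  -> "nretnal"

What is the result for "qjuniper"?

repinujq

Rule — reverse the string.
"qjuniper" → "repinujq".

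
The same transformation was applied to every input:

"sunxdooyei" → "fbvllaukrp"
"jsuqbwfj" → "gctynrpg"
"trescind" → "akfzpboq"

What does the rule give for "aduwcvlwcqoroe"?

Rule — reverse the string, then shift every letter 3 places backward in the alphabet (wrapping around).
Working it through for "aduwcvlwcqoroe": intermediate "eoroqcwlvcwuda", final "blolnztisztrax".
(Check on "sunxdooyei": → "ieyoodxnus" → "fbvllaukrp" ✓)

blolnztisztrax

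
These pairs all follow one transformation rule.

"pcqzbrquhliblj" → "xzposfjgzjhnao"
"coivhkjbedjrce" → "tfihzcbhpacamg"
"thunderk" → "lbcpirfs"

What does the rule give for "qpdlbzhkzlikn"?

jzxfixjgilonb

The pattern: move the first 3 characters to the end (rotate left by 3), then shift every letter 2 places backward in the alphabet (wrapping around).
"qpdlbzhkzlikn" → "lbzhkzliknqpd" → "jzxfixjgilonb".
(Check on "thunderk": → "nderkthu" → "lbcpirfs" ✓)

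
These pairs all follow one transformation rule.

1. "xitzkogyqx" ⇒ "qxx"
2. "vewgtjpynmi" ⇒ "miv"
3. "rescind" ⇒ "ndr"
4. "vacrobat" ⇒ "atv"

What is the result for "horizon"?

onh

The rule is to move the last 2 characters to the front (rotate right by 2), then keep only the first 3 characters.
Working it through for "horizon": intermediate "onhoriz", final "onh".
(Check on "vewgtjpynmi": → "mivewgtjpyn" → "miv" ✓)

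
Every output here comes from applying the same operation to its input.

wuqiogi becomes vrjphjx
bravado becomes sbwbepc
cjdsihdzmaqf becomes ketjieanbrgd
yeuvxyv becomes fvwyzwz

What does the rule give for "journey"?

Rule — move the first character to the end, then shift every letter 1 place forward in the alphabet (wrapping around).
Starting from "journey": after the first operation, "ourneyj"; after the second, "pvsofzk".

pvsofzk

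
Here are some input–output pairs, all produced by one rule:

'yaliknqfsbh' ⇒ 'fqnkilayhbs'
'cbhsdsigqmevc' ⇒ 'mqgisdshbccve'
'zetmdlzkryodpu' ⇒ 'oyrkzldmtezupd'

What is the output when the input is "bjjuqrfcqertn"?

eqcfrqujjbntr

The transformation: move the last 3 characters to the front (rotate right by 3), then reverse the string.
"bjjuqrfcqertn" → "rtnbjjuqrfcqe" → "eqcfrqujjbntr".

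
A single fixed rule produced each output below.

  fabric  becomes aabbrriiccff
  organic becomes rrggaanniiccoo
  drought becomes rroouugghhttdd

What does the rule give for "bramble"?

Looking at the pairs, the operation is to move the first character to the end, then double every character.
"bramble" → "rambleb" → "rraammbblleebb".

rraammbblleebb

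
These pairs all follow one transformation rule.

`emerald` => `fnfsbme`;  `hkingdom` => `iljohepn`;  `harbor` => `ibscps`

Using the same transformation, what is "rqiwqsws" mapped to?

Rule — shift every letter 1 place forward in the alphabet (wrapping around).
So "rqiwqsws" becomes "srjxrtxt".

srjxrtxt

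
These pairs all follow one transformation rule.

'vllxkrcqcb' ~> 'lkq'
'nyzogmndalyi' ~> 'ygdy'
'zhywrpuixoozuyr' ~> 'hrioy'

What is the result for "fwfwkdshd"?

wkh

Looking at the pairs, the operation is to keep one character in every 3, starting at position 2 (positions 2nd, 5th, 8th, ...).
So "fwfwkdshd" becomes "wkh".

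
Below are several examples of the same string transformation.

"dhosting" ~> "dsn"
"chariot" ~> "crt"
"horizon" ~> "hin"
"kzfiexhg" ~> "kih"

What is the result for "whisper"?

wsr

Rule — keep one character in every 3, starting at position 1 (positions 1st, 4th, 7th, ...).
"whisper" → "wsr".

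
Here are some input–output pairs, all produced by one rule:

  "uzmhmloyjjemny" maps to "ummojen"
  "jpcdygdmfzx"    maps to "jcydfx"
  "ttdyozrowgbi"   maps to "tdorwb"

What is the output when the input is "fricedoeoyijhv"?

fieooih

Looking at the pairs, the operation is to keep every other character starting from the first (positions 1st, 3rd, 5th, ...).
On "fricedoeoyijhv" that produces "fieooih".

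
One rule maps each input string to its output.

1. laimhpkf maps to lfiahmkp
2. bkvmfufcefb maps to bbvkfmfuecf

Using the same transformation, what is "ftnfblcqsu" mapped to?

funtbfclsq

The pattern: move the last character to the front, then swap each adjacent pair of characters (1↔2, 3↔4, ...).
Applying both steps to "ftnfblcqsu": "uftnfblcqs", then "funtbfclsq".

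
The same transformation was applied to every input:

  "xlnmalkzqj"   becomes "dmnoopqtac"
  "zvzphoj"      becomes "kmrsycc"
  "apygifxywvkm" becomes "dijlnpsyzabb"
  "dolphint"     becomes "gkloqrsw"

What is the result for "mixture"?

hlpuwxa

In each case the input is transformed by: sort the characters into alphabetical order, then shift every letter 3 places forward in the alphabet (wrapping around).
"mixture" → "eimrtux" → "hlpuwxa".
(Check on "apygifxywvkm": → "afgikmpvwxyy" → "dijlnpsyzabb" ✓)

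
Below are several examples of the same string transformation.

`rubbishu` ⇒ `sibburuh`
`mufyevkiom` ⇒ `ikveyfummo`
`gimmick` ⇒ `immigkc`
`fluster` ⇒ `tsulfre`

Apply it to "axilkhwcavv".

What's happening: move the last 2 characters to the front (rotate right by 2), then reverse the string.
On "axilkhwcavv": the first step gives "vvaxilkhwca", and the second then gives "acwhklixavv".

acwhklixavv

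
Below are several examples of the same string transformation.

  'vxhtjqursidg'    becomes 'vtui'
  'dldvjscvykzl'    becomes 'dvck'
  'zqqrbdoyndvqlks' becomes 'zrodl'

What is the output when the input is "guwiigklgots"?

Each output is the input with this applied: keep one character in every 3, starting at position 1 (positions 1st, 4th, 7th, ...).
So "guwiigklgots" becomes "giko".

giko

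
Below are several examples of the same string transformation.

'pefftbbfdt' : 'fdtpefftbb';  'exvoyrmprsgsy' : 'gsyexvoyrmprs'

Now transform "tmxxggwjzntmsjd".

sjdtmxxggwjzntm

The pattern: move the last 3 characters to the front (rotate right by 3).
So "tmxxggwjzntmsjd" becomes "sjdtmxxggwjzntm".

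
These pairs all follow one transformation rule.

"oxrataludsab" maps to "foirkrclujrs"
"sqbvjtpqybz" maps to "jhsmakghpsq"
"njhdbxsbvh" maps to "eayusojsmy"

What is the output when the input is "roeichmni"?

The transformation: shift every letter 9 places backward in the alphabet (wrapping around).
So "roeichmni" becomes "ifvztydez".

ifvztydez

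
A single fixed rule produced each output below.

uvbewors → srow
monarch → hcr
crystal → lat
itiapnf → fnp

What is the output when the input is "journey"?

yen

The transformation: take characters alternately from the front and the back (1st, last, 2nd, 2nd-last, ...), then keep every other character starting from the second (positions 2nd, 4th, 6th, ...).
On "journey": the first step gives "jyoeunr", and the second then gives "yen".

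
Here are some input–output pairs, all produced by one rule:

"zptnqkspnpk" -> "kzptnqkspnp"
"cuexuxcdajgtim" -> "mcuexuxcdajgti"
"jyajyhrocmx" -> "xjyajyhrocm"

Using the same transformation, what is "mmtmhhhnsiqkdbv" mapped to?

vmmtmhhhnsiqkdb

In each case the input is transformed by: move the last character to the front.
Applying that to "mmtmhhhnsiqkdbv" gives "vmmtmhhhnsiqkdb".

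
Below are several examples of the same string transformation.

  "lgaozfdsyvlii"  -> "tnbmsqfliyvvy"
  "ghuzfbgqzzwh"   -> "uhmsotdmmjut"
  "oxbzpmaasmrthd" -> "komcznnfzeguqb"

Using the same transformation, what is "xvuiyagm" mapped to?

ihvlntzk

In each case the input is transformed by: move the first character to the end, then shift every letter 13 places forward in the alphabet (wrapping around) — i.e. ROT13.
Starting from "xvuiyagm": after the first operation, "vuiyagmx"; after the second, "ihvlntzk".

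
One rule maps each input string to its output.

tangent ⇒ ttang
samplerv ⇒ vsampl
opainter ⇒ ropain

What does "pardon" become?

Looking at the pairs, the operation is to move the last 3 characters to the front (rotate right by 3), then delete the first 2 characters.
"pardon" → "donpar" → "npar".

npar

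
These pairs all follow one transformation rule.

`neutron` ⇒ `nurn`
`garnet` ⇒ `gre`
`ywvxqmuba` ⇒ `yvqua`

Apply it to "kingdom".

kndm

Looking at the pairs, the operation is to keep every other character starting from the first (positions 1st, 3rd, 5th, ...).
"kingdom" → "kndm".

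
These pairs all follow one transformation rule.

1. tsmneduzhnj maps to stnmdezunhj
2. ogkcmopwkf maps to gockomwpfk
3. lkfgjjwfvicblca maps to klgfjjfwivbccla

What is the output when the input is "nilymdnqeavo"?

The pattern: swap each adjacent pair of characters (1↔2, 3↔4, ...).
On "nilymdnqeavo" that produces "inyldmqnaeov".

inyldmqnaeov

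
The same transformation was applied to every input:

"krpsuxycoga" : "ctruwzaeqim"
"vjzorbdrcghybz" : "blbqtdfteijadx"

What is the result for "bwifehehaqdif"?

What's happening: shift every letter 2 places forward in the alphabet (wrapping around), then swap the first and last characters.
Starting from "bwifehehaqdif": after the first operation, "dykhgjgjcsfkh"; after the second, "hykhgjgjcsfkd".

hykhgjgjcsfkd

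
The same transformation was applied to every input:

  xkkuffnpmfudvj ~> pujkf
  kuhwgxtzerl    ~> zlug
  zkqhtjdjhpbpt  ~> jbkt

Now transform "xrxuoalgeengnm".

gnmro

Looking at the pairs, the operation is to keep one character in every 3, starting at position 2 (positions 2nd, 5th, 8th, ...), then move the first 2 characters to the end (rotate left by 2).
"xrxuoalgeengnm" → "rognm" → "gnmro".
(Check on "zkqhtjdjhpbpt": → "ktjb" → "jbkt" ✓)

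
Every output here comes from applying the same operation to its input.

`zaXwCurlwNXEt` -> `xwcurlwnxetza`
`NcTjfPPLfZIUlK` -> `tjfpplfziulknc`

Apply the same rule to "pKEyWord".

The pattern: move the first 2 characters to the end (rotate left by 2), then convert every letter to lowercase.
"pKEyWord" → "eywordpk".
(Check on "zaXwCurlwNXEt": → "XwCurlwNXEtza" → "xwcurlwnxetza" ✓)

eywordpk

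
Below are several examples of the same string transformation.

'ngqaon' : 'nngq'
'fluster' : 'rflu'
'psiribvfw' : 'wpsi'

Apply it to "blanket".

Rule — move the first 3 characters to the end (rotate left by 3), then keep only the last 4 characters.
"blanket" → "nketbla" → "tbla".

tbla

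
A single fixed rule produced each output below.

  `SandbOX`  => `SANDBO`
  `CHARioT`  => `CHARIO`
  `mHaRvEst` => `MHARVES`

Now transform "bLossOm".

The pattern: delete the last character, then convert every letter to uppercase.
Applying both steps to "bLossOm": "bLossO", then "BLOSSO".

BLOSSO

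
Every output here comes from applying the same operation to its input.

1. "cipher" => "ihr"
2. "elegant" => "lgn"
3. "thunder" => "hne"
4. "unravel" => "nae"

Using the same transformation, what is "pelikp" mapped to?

eip

The pattern: keep every other character starting from the second (positions 2nd, 4th, 6th, ...).
So "pelikp" becomes "eip".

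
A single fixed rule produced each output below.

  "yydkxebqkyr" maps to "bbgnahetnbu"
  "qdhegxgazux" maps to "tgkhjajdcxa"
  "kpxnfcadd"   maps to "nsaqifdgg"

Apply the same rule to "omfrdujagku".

What's happening: shift every letter 3 places forward in the alphabet (wrapping around).
Applying that to "omfrdujagku" gives "rpiugxmdjnx".

rpiugxmdjnx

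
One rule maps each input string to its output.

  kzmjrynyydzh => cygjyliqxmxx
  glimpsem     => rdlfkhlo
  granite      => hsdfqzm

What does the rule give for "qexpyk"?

oxjpdw

Rule — move the last 3 characters to the front (rotate right by 3), then shift every letter 1 place backward in the alphabet (wrapping around).
Starting from "qexpyk": after the first operation, "pykqex"; after the second, "oxjpdw".
(Check on "glimpsem": → "semglimp" → "rdlfkhlo" ✓)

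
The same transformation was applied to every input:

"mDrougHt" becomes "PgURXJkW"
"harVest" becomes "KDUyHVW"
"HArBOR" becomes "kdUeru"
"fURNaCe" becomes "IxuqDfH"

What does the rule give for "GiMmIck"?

The rule is to flip the case of every letter, then shift every letter 3 places forward in the alphabet (wrapping around).
"GiMmIck" → "gImMiCK" → "jLpPlFN".

jLpPlFN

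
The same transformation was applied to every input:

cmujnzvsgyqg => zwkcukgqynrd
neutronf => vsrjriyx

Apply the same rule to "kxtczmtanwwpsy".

eraatwcobxgdqx

The rule is to shift every letter 4 places forward in the alphabet (wrapping around), then swap the front and back halves of the string.
Applying that to "kxtczmtanwwpsy" gives "eraatwcobxgdqx".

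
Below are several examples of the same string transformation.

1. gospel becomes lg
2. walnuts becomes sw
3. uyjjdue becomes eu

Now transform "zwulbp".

pz

What's happening: move the first character to the end, then keep only the last 2 characters.
Starting from "zwulbp": after the first operation, "wulbpz"; after the second, "pz".
(Check on "uyjjdue": → "yjjdueu" → "eu" ✓)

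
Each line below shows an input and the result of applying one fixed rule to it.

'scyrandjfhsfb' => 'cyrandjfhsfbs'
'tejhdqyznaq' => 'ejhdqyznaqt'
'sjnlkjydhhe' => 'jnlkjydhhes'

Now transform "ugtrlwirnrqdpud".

gtrlwirnrqdpudu

The transformation: move the first character to the end.
On "ugtrlwirnrqdpud" that produces "gtrlwirnrqdpudu".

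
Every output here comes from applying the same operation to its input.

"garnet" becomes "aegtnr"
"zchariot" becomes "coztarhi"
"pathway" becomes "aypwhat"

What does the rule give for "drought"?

Rule — swap each adjacent pair of characters (1↔2, 3↔4, ...), then take characters alternately from the front and the back (1st, last, 2nd, 2nd-last, ...).
So "drought" becomes "rtdguho".

rtdguho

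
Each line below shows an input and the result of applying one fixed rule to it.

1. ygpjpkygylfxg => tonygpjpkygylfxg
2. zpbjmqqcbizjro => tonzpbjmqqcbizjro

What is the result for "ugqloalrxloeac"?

tonugqloalrxloeac

The rule is to prepend "ton".
Applying that to "ugqloalrxloeac" gives "tonugqloalrxloeac".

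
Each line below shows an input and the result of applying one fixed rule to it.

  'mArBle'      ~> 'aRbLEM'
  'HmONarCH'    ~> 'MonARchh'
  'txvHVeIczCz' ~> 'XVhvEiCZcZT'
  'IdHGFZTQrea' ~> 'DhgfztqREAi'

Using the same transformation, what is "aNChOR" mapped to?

Each output is the input with this applied: move the first character to the end, then flip the case of every letter.
"aNChOR" → "NChORa" → "ncHorA".

ncHorA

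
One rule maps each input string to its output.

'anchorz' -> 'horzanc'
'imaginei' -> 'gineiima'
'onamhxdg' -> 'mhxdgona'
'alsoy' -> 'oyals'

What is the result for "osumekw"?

Rule — move the first 3 characters to the end (rotate left by 3).
Applying that to "osumekw" gives "mekwosu".

mekwosu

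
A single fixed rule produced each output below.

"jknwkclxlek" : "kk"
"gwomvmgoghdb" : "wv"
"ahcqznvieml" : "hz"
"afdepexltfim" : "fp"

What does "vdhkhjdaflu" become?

dh

The rule is to keep one character in every 3, starting at position 2 (positions 2nd, 5th, 8th, ...), then delete the last 2 characters.
Applying both steps to "vdhkhjdaflu": "dhau", then "dh".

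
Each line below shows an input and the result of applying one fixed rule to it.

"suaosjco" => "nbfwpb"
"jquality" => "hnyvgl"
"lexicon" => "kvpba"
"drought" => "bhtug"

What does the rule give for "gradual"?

nqhny

In each case the input is transformed by: delete the first 2 characters, then shift every letter 13 places forward in the alphabet (wrapping around) — i.e. ROT13.
For "gradual", step one produces "adual"; step two turns that into "nqhny".
(Check on "drought": → "ought" → "bhtug" ✓)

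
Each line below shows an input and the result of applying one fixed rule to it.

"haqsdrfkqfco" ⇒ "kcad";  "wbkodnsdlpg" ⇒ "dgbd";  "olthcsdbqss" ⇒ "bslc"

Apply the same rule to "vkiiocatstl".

tlko

What's happening: keep one character in every 3, starting at position 2 (positions 2nd, 5th, 8th, ...), then move the last 2 characters to the front (rotate right by 2).
Starting from "vkiiocatstl": after the first operation, "kotl"; after the second, "tlko".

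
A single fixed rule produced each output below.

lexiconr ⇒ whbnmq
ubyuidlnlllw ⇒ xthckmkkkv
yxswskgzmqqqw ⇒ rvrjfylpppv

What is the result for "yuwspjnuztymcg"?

What's happening: shift every letter 1 place backward in the alphabet (wrapping around), then delete the first 2 characters.
Doing the same to "yuwspjnuztymcg": "vroimtysxlbf".

vroimtysxlbf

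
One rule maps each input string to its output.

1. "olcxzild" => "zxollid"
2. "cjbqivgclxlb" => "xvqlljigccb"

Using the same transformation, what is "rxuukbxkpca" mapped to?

xxuurpkkcb

Rule — sort the characters into reverse alphabetical order, then delete the last character.
For "rxuukbxkpca", step one produces "xxuurpkkcba"; step two turns that into "xxuurpkkcb".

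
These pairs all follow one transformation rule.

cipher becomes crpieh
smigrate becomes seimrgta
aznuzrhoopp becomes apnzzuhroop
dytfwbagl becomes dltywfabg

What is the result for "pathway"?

pytawha

What's happening: move the last character to the front, then swap each adjacent pair of characters (1↔2, 3↔4, ...).
Applying both steps to "pathway": "ypathwa", then "pytawha".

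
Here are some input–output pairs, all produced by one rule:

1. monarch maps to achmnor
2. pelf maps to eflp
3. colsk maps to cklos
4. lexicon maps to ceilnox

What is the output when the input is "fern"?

Each output is the input with this applied: sort the characters into alphabetical order.
Applying that to "fern" gives "efnr".

efnr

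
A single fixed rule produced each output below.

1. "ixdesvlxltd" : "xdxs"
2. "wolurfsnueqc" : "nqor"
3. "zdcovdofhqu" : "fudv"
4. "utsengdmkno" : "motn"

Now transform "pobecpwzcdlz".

In each case the input is transformed by: keep one character in every 3, starting at position 2 (positions 2nd, 5th, 8th, ...), then swap the front and back halves of the string.
Doing the same to "pobecpwzcdlz": "zloc".
(Check on "zdcovdofhqu": → "dvfu" → "fudv" ✓)

zloc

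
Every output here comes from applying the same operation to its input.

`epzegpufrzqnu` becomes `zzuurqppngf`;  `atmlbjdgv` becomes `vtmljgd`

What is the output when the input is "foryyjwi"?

Each output is the input with this applied: sort the characters into reverse alphabetical order, then delete the last 2 characters.
Applying that to "foryyjwi" gives "yywroj".

yywroj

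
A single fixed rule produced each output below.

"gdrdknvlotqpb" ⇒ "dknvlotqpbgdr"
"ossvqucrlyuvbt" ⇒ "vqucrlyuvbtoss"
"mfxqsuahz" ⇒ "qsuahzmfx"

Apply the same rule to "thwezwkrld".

ezwkrldthw

Each output is the input with this applied: move the first 3 characters to the end (rotate left by 3).
"thwezwkrld" → "ezwkrldthw".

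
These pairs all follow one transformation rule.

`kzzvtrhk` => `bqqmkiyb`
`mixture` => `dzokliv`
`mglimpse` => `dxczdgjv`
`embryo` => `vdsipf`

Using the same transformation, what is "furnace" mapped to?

The transformation: shift every letter 9 places backward in the alphabet (wrapping around).
Applying that to "furnace" gives "wliertv".

wliertv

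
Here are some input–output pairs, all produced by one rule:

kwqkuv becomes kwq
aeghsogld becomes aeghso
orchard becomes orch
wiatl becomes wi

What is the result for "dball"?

Looking at the pairs, the operation is to delete the last 3 characters.
"dball" → "db".

db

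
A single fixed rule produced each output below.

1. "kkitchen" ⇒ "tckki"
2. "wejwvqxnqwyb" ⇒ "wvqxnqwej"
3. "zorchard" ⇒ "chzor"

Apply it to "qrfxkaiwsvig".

Looking at the pairs, the operation is to delete the last 3 characters, then move the first 3 characters to the end (rotate left by 3).
Working it through for "qrfxkaiwsvig": intermediate "qrfxkaiws", final "xkaiwsqrf".
(Check on "zorchard": → "zorch" → "chzor" ✓)

xkaiwsqrf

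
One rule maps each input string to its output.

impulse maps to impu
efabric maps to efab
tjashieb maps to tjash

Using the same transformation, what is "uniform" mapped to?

unif

In each case the input is transformed by: delete the last 3 characters.
For "uniform" the result is "unif".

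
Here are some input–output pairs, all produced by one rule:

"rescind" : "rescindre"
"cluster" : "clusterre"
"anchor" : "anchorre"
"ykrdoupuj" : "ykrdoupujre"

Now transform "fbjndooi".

The pattern: append "re".
For "fbjndooi" the result is "fbjndooire".

fbjndooire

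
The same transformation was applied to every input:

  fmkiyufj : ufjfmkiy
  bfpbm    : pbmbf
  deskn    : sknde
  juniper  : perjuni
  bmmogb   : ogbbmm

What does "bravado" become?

Looking at the pairs, the operation is to move the last 3 characters to the front (rotate right by 3).
Applying that to "bravado" gives "adobrav".

adobrav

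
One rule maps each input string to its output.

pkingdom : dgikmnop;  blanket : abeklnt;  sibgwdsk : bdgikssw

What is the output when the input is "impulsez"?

What's happening: sort the characters into alphabetical order.
Applying that to "impulsez" gives "eilmpsuz".

eilmpsuz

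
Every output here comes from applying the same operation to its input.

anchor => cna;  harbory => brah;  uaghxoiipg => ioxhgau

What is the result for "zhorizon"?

irohz

The pattern: delete the last 3 characters, then reverse the string.
"zhorizon" → "zhori" → "irohz".
(Check on "anchor": → "anc" → "cna" ✓)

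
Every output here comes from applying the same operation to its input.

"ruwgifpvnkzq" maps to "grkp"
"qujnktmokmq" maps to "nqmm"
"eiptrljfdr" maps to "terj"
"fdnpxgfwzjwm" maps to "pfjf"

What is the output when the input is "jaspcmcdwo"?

pjoc

What's happening: keep one character in every 3, starting at position 1 (positions 1st, 4th, 7th, ...), then swap each adjacent pair of characters (1↔2, 3↔4, ...).
Working it through for "jaspcmcdwo": intermediate "jpco", final "pjoc".
(Check on "fdnpxgfwzjwm": → "fpfj" → "pfjf" ✓)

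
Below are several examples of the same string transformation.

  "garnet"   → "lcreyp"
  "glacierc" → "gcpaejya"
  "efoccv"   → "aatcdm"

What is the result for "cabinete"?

lcrcayzg

The pattern: shift every letter 2 places backward in the alphabet (wrapping around), then swap the front and back halves of the string.
Working it through for "cabinete": intermediate "ayzglcrc", final "lcrcayzg".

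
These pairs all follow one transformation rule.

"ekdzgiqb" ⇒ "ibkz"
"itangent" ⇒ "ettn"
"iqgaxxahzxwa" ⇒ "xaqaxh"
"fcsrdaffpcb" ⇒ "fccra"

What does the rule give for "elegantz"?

nzlg

In each case the input is transformed by: keep every other character starting from the second (positions 2nd, 4th, 6th, ...), then move the last 2 characters to the front (rotate right by 2).
Applying both steps to "elegantz": "lgnz", then "nzlg".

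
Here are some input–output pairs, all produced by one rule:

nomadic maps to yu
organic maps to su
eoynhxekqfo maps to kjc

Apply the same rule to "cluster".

gq

In each case the input is transformed by: shift every letter 12 places forward in the alphabet (wrapping around), then keep one character in every 3, starting at position 3 (positions 3rd, 6th, 9th, ...).
"cluster" → "oxgefqd" → "gq".
(Check on "eoynhxekqfo": → "qakztjqwcra" → "kjc" ✓)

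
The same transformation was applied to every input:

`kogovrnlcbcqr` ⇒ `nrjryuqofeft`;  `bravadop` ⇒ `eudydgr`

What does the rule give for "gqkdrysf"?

jtngubv

Each output is the input with this applied: delete the last character, then shift every letter 3 places forward in the alphabet (wrapping around).
For "gqkdrysf", step one produces "gqkdrys"; step two turns that into "jtngubv".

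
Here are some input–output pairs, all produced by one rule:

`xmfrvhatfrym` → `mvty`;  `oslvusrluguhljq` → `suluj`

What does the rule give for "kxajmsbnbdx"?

The rule is to keep one character in every 3, starting at position 2 (positions 2nd, 5th, 8th, ...).
Doing the same to "kxajmsbnbdx": "xmnx".

xmnx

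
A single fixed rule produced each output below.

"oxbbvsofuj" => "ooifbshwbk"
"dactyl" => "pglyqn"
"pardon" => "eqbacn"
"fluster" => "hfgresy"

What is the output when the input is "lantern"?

agreayn

The transformation: move the first 2 characters to the end (rotate left by 2), then shift every letter 13 places forward in the alphabet (wrapping around) — i.e. ROT13.
Applying both steps to "lantern": "nternla", then "agreayn".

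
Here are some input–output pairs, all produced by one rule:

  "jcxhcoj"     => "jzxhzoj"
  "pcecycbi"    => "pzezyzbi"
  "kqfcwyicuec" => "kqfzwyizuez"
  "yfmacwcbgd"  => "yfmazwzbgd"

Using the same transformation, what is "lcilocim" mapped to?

The transformation: replace every "c" with "z".
For "lcilocim" the result is "lzilozim".

lzilozim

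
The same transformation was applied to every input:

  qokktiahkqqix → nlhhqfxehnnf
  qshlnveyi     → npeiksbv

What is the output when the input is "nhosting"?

kelpqfk

The rule is to delete the last character, then shift every letter 3 places backward in the alphabet (wrapping around).
"nhosting" → "nhostin" → "kelpqfk".
(Check on "qokktiahkqqix": → "qokktiahkqqi" → "nlhhqfxehnnf" ✓)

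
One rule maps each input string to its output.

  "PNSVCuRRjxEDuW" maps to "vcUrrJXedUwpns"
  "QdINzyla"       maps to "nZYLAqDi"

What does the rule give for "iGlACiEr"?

The transformation: move the first 3 characters to the end (rotate left by 3), then flip the case of every letter.
"iGlACiEr" → "ACiEriGl" → "acIeRIgL".

acIeRIgL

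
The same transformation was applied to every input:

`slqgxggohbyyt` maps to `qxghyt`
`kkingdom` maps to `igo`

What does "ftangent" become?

Rule — delete the first character, then keep every other character starting from the second (positions 2nd, 4th, 6th, ...).
Applying both steps to "ftangent": "tangent", then "agn".

agn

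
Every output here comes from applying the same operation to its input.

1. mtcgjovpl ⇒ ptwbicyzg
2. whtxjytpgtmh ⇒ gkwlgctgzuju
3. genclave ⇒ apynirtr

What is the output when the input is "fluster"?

Looking at the pairs, the operation is to shift every letter 13 places forward in the alphabet (wrapping around) — i.e. ROT13, then move the first 2 characters to the end (rotate left by 2).
Starting from "fluster": after the first operation, "syhfgre"; after the second, "hfgresy".

hfgresy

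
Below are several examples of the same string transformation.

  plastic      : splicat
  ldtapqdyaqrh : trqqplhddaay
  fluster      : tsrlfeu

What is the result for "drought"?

The pattern: sort the characters into reverse alphabetical order, then move the first character to the end.
Starting from "drought": after the first operation, "utrohgd"; after the second, "trohgdu".

trohgdu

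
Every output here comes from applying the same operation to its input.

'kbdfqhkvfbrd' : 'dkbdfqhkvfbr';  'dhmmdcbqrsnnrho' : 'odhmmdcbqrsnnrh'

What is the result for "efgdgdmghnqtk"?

The rule is to move the last character to the front.
Applying that to "efgdgdmghnqtk" gives "kefgdgdmghnqt".

kefgdgdmghnqt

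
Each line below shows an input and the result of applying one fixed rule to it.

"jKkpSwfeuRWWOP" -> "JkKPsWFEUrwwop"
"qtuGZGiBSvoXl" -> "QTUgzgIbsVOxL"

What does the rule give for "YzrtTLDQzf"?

The transformation: flip the case of every letter.
Applying that to "YzrtTLDQzf" gives "yZRTtldqZF".

yZRTtldqZF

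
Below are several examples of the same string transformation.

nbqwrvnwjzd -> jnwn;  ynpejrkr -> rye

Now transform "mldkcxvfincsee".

What's happening: move the last 3 characters to the front (rotate right by 3), then keep one character in every 3, starting at position 1 (positions 1st, 4th, 7th, ...).
On "mldkcxvfincsee": the first step gives "seemldkcxvfinc", and the second then gives "smkvn".

smkvn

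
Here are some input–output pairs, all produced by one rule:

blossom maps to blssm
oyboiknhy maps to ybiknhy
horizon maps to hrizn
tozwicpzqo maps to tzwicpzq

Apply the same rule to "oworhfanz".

In each case the input is transformed by: remove every "o".
On "oworhfanz" that produces "wrhfanz".

wrhfanz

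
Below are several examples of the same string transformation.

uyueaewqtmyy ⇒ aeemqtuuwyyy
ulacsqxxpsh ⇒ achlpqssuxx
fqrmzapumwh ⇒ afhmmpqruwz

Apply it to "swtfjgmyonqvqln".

fgjlmnnoqqstvwy

Looking at the pairs, the operation is to sort the characters into alphabetical order.
"swtfjgmyonqvqln" → "fgjlmnnoqqstvwy".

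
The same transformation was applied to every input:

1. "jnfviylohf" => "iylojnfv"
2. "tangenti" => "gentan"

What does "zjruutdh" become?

uutzjr

Each output is the input with this applied: delete the last 2 characters, then swap the front and back halves of the string.
Working it through for "zjruutdh": intermediate "zjruut", final "uutzjr".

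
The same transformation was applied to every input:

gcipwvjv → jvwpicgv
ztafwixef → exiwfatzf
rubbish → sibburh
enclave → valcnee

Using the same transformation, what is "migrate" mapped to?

targime

The pattern: reverse the string, then move the first character to the end.
Working it through for "migrate": intermediate "etargim", final "targime".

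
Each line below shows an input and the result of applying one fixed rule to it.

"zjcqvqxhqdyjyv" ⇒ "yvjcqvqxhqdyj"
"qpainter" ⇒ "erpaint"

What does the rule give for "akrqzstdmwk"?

In each case the input is transformed by: delete the first character, then move the last 2 characters to the front (rotate right by 2).
"akrqzstdmwk" → "krqzstdmwk" → "wkkrqzstdm".
(Check on "qpainter": → "painter" → "erpaint" ✓)

wkkrqzstdm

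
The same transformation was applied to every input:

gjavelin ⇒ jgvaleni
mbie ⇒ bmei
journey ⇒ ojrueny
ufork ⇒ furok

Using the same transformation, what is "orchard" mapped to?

Rule — swap each adjacent pair of characters (1↔2, 3↔4, ...).
Applying that to "orchard" gives "rohcrad".

rohcrad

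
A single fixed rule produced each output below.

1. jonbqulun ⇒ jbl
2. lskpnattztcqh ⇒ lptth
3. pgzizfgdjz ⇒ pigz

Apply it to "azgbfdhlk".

Rule — keep one character in every 3, starting at position 1 (positions 1st, 4th, 7th, ...).
On "azgbfdhlk" that produces "abh".

abh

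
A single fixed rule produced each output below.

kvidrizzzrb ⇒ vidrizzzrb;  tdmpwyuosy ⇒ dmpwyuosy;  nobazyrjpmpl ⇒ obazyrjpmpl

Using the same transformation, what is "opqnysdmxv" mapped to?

Looking at the pairs, the operation is to delete the first character.
So "opqnysdmxv" becomes "pqnysdmxv".

pqnysdmxv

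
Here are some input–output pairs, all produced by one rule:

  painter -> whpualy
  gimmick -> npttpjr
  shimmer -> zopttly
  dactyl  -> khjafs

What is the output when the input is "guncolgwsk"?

nbujvsndzr

Each output is the input with this applied: shift every letter 7 places forward in the alphabet (wrapping around).
For "guncolgwsk" the result is "nbujvsndzr".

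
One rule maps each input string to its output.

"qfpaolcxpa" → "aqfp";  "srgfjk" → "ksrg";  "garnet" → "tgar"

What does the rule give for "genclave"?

The pattern: move the first 3 characters to the end (rotate left by 3), then keep only the last 4 characters.
Applying that to "genclave" gives "egen".

egen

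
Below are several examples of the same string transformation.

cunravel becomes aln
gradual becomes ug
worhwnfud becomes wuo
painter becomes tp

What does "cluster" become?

What's happening: move the first 3 characters to the end (rotate left by 3), then keep one character in every 3, starting at position 2 (positions 2nd, 5th, 8th, ...).
"cluster" → "sterclu" → "tc".

tc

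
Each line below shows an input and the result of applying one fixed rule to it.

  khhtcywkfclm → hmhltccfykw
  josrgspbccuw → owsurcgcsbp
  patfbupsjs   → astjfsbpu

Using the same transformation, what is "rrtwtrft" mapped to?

rttfwrt

The transformation: delete the first character, then take characters alternately from the front and the back (1st, last, 2nd, 2nd-last, ...).
Working it through for "rrtwtrft": intermediate "rtwtrft", final "rttfwrt".
(Check on "patfbupsjs": → "atfbupsjs" → "astjfsbpu" ✓)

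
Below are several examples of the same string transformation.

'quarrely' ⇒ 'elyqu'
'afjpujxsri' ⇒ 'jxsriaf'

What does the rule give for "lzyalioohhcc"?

ioohhcclz

What's happening: move the first 2 characters to the end (rotate left by 2), then delete the first 3 characters.
For "lzyalioohhcc", step one produces "yalioohhcclz"; step two turns that into "ioohhcclz".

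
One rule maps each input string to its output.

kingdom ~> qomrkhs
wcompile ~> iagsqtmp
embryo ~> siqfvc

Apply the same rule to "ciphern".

rgmtliv

Each output is the input with this applied: move the last character to the front, then shift every letter 4 places forward in the alphabet (wrapping around).
"ciphern" → "ncipher" → "rgmtliv".
(Check on "embryo": → "oembry" → "siqfvc" ✓)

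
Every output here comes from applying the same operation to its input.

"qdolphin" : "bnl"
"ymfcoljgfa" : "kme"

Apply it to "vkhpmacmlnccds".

In each case the input is transformed by: keep one character in every 3, starting at position 2 (positions 2nd, 5th, 8th, ...), then shift every letter 2 places backward in the alphabet (wrapping around).
Working it through for "vkhpmacmlnccds": intermediate "kmmcs", final "ikkaq".

ikkaq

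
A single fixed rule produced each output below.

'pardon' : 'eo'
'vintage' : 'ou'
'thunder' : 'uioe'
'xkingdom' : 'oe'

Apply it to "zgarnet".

aou

Rule — shift every letter 1 place forward in the alphabet (wrapping around), then keep only the vowels.
On "zgarnet" that produces "aou".
(Check on "pardon": → "qbsepo" → "eo" ✓)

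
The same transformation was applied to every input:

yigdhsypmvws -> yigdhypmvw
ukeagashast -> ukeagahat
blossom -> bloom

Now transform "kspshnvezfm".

kphnvezfm

What's happening: remove every "s".
Applying that to "kspshnvezfm" gives "kphnvezfm".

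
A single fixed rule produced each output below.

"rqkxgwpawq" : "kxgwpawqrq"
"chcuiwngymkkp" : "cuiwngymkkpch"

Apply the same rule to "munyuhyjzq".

Each output is the input with this applied: move the first 2 characters to the end (rotate left by 2).
Applying that to "munyuhyjzq" gives "nyuhyjzqmu".

nyuhyjzqmu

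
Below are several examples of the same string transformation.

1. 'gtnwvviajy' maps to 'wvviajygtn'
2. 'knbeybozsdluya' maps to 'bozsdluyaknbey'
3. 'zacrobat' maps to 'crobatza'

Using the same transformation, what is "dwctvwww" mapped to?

ctvwwwdw

The rule is to move the last 2 characters to the front (rotate right by 2), then swap the front and back halves of the string.
For "dwctvwww", step one produces "wwdwctvw"; step two turns that into "ctvwwwdw".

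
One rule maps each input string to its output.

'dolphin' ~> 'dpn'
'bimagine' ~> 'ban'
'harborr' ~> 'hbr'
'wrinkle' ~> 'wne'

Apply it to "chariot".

The rule is to keep one character in every 3, starting at position 1 (positions 1st, 4th, 7th, ...).
Doing the same to "chariot": "crt".

crt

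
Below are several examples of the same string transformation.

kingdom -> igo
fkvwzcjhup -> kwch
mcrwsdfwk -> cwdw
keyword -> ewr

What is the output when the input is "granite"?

In each case the input is transformed by: delete the last character, then keep every other character starting from the second (positions 2nd, 4th, 6th, ...).
For "granite", step one produces "granit"; step two turns that into "rnt".

rnt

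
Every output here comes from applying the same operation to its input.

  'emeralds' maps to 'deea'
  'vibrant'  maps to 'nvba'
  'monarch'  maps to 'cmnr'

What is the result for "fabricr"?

cfbi

The pattern: move the last 2 characters to the front (rotate right by 2), then keep every other character starting from the first (positions 1st, 3rd, 5th, ...).
On "fabricr": the first step gives "crfabri", and the second then gives "cfbi".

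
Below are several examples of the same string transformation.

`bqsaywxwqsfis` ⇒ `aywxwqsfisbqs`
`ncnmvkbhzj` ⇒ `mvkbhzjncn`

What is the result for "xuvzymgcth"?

The transformation: move the first 3 characters to the end (rotate left by 3).
On "xuvzymgcth" that produces "zymgcthxuv".

zymgcthxuv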